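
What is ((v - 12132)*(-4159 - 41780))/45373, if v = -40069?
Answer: 2398061739/45373 ≈ 52852.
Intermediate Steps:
((v - 12132)*(-4159 - 41780))/45373 = ((-40069 - 12132)*(-4159 - 41780))/45373 = -52201*(-45939)*(1/45373) = 2398061739*(1/45373) = 2398061739/45373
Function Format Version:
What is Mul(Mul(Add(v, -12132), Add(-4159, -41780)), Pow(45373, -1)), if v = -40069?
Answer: Rational(2398061739, 45373) ≈ 52852.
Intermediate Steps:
Mul(Mul(Add(v, -12132), Add(-4159, -41780)), Pow(45373, -1)) = Mul(Mul(Add(-40069, -12132), Add(-4159, -41780)), Pow(45373, -1)) = Mul(Mul(-52201, -45939), Rational(1, 45373)) = Mul(2398061739, Rational(1, 45373)) = Rational(2398061739, 45373)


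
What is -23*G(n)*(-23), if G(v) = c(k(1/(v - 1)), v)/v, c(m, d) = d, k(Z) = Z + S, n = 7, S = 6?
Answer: 529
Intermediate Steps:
k(Z) = 6 + Z (k(Z) = Z + 6 = 6 + Z)
G(v) = 1 (G(v) = v/v = 1)
-23*G(n)*(-23) = -23*1*(-23) = -23*(-23) = 529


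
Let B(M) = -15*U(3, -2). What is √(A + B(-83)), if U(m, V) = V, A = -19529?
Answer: I*√19499 ≈ 139.64*I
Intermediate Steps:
B(M) = 30 (B(M) = -15*(-2) = 30)
√(A + B(-83)) = √(-19529 + 30) = √(-19499) = I*√19499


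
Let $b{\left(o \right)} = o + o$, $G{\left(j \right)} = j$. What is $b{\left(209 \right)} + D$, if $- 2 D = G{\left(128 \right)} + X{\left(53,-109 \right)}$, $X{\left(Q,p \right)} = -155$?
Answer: $\frac{863}{2} \approx 431.5$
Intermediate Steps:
$D = \frac{27}{2}$ ($D = - \frac{128 - 155}{2} = \left(- \frac{1}{2}\right) \left(-27\right) = \frac{27}{2} \approx 13.5$)
$b{\left(o \right)} = 2 o$
$b{\left(209 \right)} + D = 2 \cdot 209 + \frac{27}{2} = 418 + \frac{27}{2} = \frac{863}{2}$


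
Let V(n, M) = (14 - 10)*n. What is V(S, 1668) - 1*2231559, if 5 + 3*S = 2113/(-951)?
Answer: -6366665299/2853 ≈ -2.2316e+6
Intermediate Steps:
S = -6868/2853 (S = -5/3 + (2113/(-951))/3 = -5/3 + (2113*(-1/951))/3 = -5/3 + (⅓)*(-2113/951) = -5/3 - 2113/2853 = -6868/2853 ≈ -2.4073)
V(n, M) = 4*n
V(S, 1668) - 1*2231559 = 4*(-6868/2853) - 1*2231559 = -27472/2853 - 2231559 = -6366665299/2853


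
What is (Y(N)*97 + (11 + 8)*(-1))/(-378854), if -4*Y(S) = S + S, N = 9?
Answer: 911/757708 ≈ 0.0012023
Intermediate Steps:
Y(S) = -S/2 (Y(S) = -(S + S)/4 = -S/2)
(Y(N)*97 + (11 + 8)*(-1))/(-378854) = (-1/2*9*97 + (11 + 8)*(-1))/(-378854) = (-9/2*97 + 19*(-1))*(-1/378854) = (-873/2 - 19)*(-1/378854) = -911/2*(-1/378854) = 911/757708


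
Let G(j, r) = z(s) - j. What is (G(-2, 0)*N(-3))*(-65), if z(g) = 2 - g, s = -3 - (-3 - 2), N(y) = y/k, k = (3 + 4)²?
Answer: 390/49 ≈ 7.9592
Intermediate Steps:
k = 49 (k = 7² = 49)
N(y) = y/49
s = 2 (s = -3 - 1*(-5) = -3 + 5 = 2)
G(j, r) = -j (G(j, r) = (2 - 1*2) - j = (2 - 2) - j = 0 - j = -j)
(G(-2, 0)*N(-3))*(-65) = ((-1*(-2))*((1/49)*(-3)))*(-65) = (2*(-3/49))*(-65) = -6/49*(-65) = 390/49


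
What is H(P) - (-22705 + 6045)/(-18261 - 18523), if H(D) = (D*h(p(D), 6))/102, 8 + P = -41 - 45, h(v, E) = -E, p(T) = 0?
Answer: 793619/156332 ≈ 5.0765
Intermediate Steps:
P = -94 (P = -8 + (-41 - 45) = -8 - 86 = -94)
H(D) = -D/17 (H(D) = (D*(-1*6))/102 = (D*(-6))*(1/102) = -6*D*(1/102) = -D/17)
H(P) - (-22705 + 6045)/(-18261 - 18523) = -1/17*(-94) - (-22705 + 6045)/(-18261 - 18523) = 94/17 - (-16660)/(-36784) = 94/17 - (-16660)*(-1)/36784 = 94/17 - 1*4165/9196 = 94/17 - 4165/9196 = 793619/156332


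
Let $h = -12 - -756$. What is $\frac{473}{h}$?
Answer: $\frac{473}{744} \approx 0.63575$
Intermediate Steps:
$h = 744$ ($h = -12 + 756 = 744$)
$\frac{473}{h} = \frac{473}{744}$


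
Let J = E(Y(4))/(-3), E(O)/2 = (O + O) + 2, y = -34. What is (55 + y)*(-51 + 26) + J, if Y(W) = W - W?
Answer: -1579/3 ≈ -526.33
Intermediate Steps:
Y(W) = 0
E(O) = 4 + 4*O (E(O) = 2*((O + O) + 2) = 2*(2*O + 2) = 2*(2 + 2*O) = 4 + 4*O)
J = -4/3 (J = (4 + 4*0)/(-3) = (4 + 0)*(-⅓) = 4*(-⅓) = -4/3 ≈ -1.3333)
(55 + y)*(-51 + 26) + J = (55 - 34)*(-51 + 26) - 4/3 = 21*(-25) - 4/3 = -525 - 4/3 = -1579/3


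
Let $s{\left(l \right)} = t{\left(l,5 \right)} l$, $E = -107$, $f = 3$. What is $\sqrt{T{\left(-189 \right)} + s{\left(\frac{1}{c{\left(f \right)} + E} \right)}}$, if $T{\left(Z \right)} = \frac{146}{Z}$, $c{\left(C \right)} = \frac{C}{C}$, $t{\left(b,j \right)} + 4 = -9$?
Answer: $\frac{i \sqrt{28980294}}{6678} \approx 0.80613 i$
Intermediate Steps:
$t{\left(b,j \right)} = -13$ ($t{\left(b,j \right)} = -4 - 9 = -13$)
$c{\left(C \right)} = 1$
$s{\left(l \right)} = - 13 l$
$\sqrt{T{\left(-189 \right)} + s{\left(\frac{1}{c{\left(f \right)} + E} \right)}} = \sqrt{\frac{146}{-189} - \frac{13}{1 - 107}} = \sqrt{146 \left(- \frac{1}{189}\right) - \frac{13}{-106}} = \sqrt{- \frac{146}{189} - - \frac{13}{106}} = \sqrt{- \frac{146}{189} + \frac{13}{106}} = \sqrt{- \frac{13019}{20034}} = \frac{i \sqrt{28980294}}{6678}$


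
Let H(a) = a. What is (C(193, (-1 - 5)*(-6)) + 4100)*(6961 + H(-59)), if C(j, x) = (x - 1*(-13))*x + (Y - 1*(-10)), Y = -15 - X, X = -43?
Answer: 40735604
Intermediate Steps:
Y = 28 (Y = -15 - 1*(-43) = -15 + 43 = 28)
C(j, x) = 38 + x*(13 + x) (C(j, x) = (x - 1*(-13))*x + (28 - 1*(-10)) = (x + 13)*x + (28 + 10) = (13 + x)*x + 38 = x*(13 + x) + 38 = 38 + x*(13 + x))
(C(193, (-1 - 5)*(-6)) + 4100)*(6961 + H(-59)) = ((38 + ((-1 - 5)*(-6))² + 13*((-1 - 5)*(-6))) + 4100)*(6961 - 59) = ((38 + (-6*(-6))² + 13*(-6*(-6))) + 4100)*6902 = ((38 + 36² + 13*36) + 4100)*6902 = ((38 + 1296 + 468) + 4100)*6902 = (1802 + 4100)*6902 = 5902*6902 = 40735604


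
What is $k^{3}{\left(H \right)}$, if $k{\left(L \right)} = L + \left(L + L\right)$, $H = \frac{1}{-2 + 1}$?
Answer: $-27$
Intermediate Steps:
$H = -1$ ($H = \frac{1}{-1} = -1$)
$k{\left(L \right)} = 3 L$ ($k{\left(L \right)} = L + 2 L = 3 L$)
$k^{3}{\left(H \right)} = \left(3 \left(-1\right)\right)^{3} = \left(-3\right)^{3} = -27$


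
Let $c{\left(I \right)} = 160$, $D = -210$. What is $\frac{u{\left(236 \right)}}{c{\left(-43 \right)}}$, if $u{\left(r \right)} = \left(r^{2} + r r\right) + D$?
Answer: $\frac{55591}{80} \approx 694.89$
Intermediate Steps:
$u{\left(r \right)} = -210 + 2 r^{2}$ ($u{\left(r \right)} = \left(r^{2} + r r\right) - 210 = \left(r^{2} + r^{2}\right) - 210 = 2 r^{2} - 210 = -210 + 2 r^{2}$)
$\frac{u{\left(236 \right)}}{c{\left(-43 \right)}} = \frac{-210 + 2 \cdot 236^{2}}{160} = \left(-210 + 2 \cdot 55696\right) \frac{1}{160} = \left(-210 + 111392\right) \frac{1}{160} = 111182 \cdot \frac{1}{160} = \frac{55591}{80}$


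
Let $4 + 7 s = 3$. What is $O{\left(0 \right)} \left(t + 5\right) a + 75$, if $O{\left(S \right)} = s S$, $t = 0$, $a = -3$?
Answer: $75$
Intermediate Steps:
$s = - \frac{1}{7}$ ($s = - \frac{4}{7} + \frac{1}{7} \cdot 3 = - \frac{4}{7} + \frac{3}{7} = - \frac{1}{7} \approx -0.14286$)
$O{\left(S \right)} = - \frac{S}{7}$
$O{\left(0 \right)} \left(t + 5\right) a + 75 = \left(- \frac{1}{7}\right) 0 \left(0 + 5\right) \left(-3\right) + 75 = 0 \cdot 5 \left(-3\right) + 75 = 0 \left(-15\right) + 75 = 0 + 75 = 75$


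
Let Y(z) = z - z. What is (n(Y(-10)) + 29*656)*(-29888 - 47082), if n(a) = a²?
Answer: -1464277280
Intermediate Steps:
Y(z) = 0
(n(Y(-10)) + 29*656)*(-29888 - 47082) = (0² + 29*656)*(-29888 - 47082) = (0 + 19024)*(-76970) = 19024*(-76970) = -1464277280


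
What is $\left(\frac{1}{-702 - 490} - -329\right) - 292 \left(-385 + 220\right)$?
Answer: $\frac{57822727}{1192} \approx 48509.0$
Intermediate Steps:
$\left(\frac{1}{-702 - 490} - -329\right) - 292 \left(-385 + 220\right) = \left(\frac{1}{-1192} + 329\right) - -48180 = \left(- \frac{1}{1192} + 329\right) + 48180 = \frac{392167}{1192} + 48180 = \frac{57822727}{1192}$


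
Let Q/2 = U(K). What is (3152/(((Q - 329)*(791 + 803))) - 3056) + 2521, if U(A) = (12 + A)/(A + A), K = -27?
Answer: -315109451/588983 ≈ -535.01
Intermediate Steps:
U(A) = (12 + A)/(2*A) (U(A) = (12 + A)/((2*A)) = (12 + A)*(1/(2*A)) = (12 + A)/(2*A))
Q = 5/9 (Q = 2*((1/2)*(12 - 27)/(-27)) = 2*((1/2)*(-1/27)*(-15)) = 2*(5/18) = 5/9 ≈ 0.55556)
(3152/(((Q - 329)*(791 + 803))) - 3056) + 2521 = (3152/(((5/9 - 329)*(791 + 803))) - 3056) + 2521 = (3152/((-2956/9*1594)) - 3056) + 2521 = (3152/(-4711864/9) - 3056) + 2521 = (3152*(-9/4711864) - 3056) + 2521 = (-3546/588983 - 3056) + 2521 = -1799935594/588983 + 2521 = -315109451/588983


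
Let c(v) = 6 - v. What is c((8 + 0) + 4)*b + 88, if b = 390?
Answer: -2252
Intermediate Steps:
c((8 + 0) + 4)*b + 88 = (6 - ((8 + 0) + 4))*390 + 88 = (6 - (8 + 4))*390 + 88 = (6 - 1*12)*390 + 88 = (6 - 12)*390 + 88 = -6*390 + 88 = -2340 + 88 = -2252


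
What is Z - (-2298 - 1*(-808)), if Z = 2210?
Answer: 3700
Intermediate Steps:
Z - (-2298 - 1*(-808)) = 2210 - (-2298 - 1*(-808)) = 2210 - (-2298 + 808) = 2210 - 1*(-1490) = 2210 + 1490 = 3700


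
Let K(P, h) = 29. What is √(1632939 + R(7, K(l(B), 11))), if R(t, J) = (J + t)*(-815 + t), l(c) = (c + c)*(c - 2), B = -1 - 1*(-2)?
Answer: √1603851 ≈ 1266.4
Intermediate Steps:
B = 1 (B = -1 + 2 = 1)
l(c) = 2*c*(-2 + c) (l(c) = (2*c)*(-2 + c) = 2*c*(-2 + c))
R(t, J) = (-815 + t)*(J + t)
√(1632939 + R(7, K(l(B), 11))) = √(1632939 + (7² - 815*29 - 815*7 + 29*7)) = √(1632939 + (49 - 23635 - 5705 + 203)) = √(1632939 - 29088) = √1603851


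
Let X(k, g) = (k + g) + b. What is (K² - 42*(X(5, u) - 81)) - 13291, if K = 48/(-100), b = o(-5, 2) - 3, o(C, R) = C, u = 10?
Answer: -6364231/625 ≈ -10183.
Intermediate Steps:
b = -8 (b = -5 - 3 = -8)
X(k, g) = -8 + g + k (X(k, g) = (k + g) - 8 = (g + k) - 8 = -8 + g + k)
K = -12/25 (K = 48*(-1/100) = -12/25 ≈ -0.48000)
(K² - 42*(X(5, u) - 81)) - 13291 = ((-12/25)² - 42*((-8 + 10 + 5) - 81)) - 13291 = (144/625 - 42*(7 - 81)) - 13291 = (144/625 - 42*(-74)) - 13291 = (144/625 + 3108) - 13291 = 1942644/625 - 13291 = -6364231/625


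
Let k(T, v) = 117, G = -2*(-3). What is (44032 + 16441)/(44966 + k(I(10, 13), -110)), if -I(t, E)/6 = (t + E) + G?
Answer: 60473/45083 ≈ 1.3414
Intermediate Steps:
G = 6
I(t, E) = -36 - 6*E - 6*t (I(t, E) = -6*((t + E) + 6) = -6*((E + t) + 6) = -6*(6 + E + t) = -36 - 6*E - 6*t)
(44032 + 16441)/(44966 + k(I(10, 13), -110)) = (44032 + 16441)/(44966 + 117) = 60473/45083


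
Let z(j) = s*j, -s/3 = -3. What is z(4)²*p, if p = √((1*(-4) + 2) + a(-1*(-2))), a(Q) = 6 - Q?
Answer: 1296*√2 ≈ 1832.8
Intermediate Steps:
s = 9 (s = -3*(-3) = 9)
z(j) = 9*j
p = √2 (p = √((1*(-4) + 2) + (6 - (-1)*(-2))) = √((-4 + 2) + (6 - 1*2)) = √(-2 + (6 - 2)) = √(-2 + 4) = √2 ≈ 1.4142)
z(4)²*p = (9*4)²*√2 = 36²*√2 = 1296*√2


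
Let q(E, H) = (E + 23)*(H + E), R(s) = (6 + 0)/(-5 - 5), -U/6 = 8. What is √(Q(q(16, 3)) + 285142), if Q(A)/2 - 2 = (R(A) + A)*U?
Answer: √5351690/5 ≈ 462.67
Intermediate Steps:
U = -48 (U = -6*8 = -48)
R(s) = -⅗ (R(s) = 6/(-10) = 6*(-⅒) = -⅗)
q(E, H) = (23 + E)*(E + H)
Q(A) = 308/5 - 96*A (Q(A) = 4 + 2*((-⅗ + A)*(-48)) = 4 + 2*(144/5 - 48*A) = 4 + (288/5 - 96*A) = 308/5 - 96*A)
√(Q(q(16, 3)) + 285142) = √((308/5 - 96*(16² + 23*16 + 23*3 + 16*3)) + 285142) = √((308/5 - 96*(256 + 368 + 69 + 48)) + 285142) = √((308/5 - 96*741) + 285142) = √((308/5 - 71136) + 285142) = √(-355372/5 + 285142) = √(1070338/5) = √5351690/5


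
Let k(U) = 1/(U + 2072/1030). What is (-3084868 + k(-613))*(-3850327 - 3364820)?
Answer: 7003609572179942469/314659 ≈ 2.2258e+13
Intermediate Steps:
k(U) = 1/(1036/515 + U) (k(U) = 1/(U + 2072*(1/1030)) = 1/(U + 1036/515) = 1/(1036/515 + U))
(-3084868 + k(-613))*(-3850327 - 3364820) = (-3084868 + 515/(1036 + 515*(-613)))*(-3850327 - 3364820) = (-3084868 + 515/(1036 - 315695))*(-7215147) = (-3084868 + 515/(-314659))*(-7215147) = (-3084868 + 515*(-1/314659))*(-7215147) = (-3084868 - 515/314659)*(-7215147) = -970681480527/314659*(-7215147) = 7003609572179942469/314659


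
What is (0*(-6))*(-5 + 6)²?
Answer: 0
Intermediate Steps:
(0*(-6))*(-5 + 6)² = 0*1² = 0*1 = 0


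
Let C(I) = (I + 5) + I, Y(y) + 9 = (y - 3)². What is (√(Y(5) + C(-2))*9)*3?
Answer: 54*I ≈ 54.0*I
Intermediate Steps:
Y(y) = -9 + (-3 + y)² (Y(y) = -9 + (y - 3)² = -9 + (-3 + y)²)
C(I) = 5 + 2*I (C(I) = (5 + I) + I = 5 + 2*I)
(√(Y(5) + C(-2))*9)*3 = (√(5*(-6 + 5) + (5 + 2*(-2)))*9)*3 = (√(5*(-1) + (5 - 4))*9)*3 = (√(-5 + 1)*9)*3 = (√(-4)*9)*3 = ((2*I)*9)*3 = (18*I)*3 = 54*I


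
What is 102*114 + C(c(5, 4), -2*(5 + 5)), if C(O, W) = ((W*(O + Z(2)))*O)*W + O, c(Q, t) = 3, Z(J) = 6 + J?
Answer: 24831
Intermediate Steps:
C(O, W) = O + O*W**2*(8 + O) (C(O, W) = ((W*(O + (6 + 2)))*O)*W + O = ((W*(O + 8))*O)*W + O = ((W*(8 + O))*O)*W + O = (O*W*(8 + O))*W + O = O*W**2*(8 + O) + O = O + O*W**2*(8 + O))
102*114 + C(c(5, 4), -2*(5 + 5)) = 102*114 + 3*(1 + 8*(-2*(5 + 5))**2 + 3*(-2*(5 + 5))**2) = 11628 + 3*(1 + 8*(-2*10)**2 + 3*(-2*10)**2) = 11628 + 3*(1 + 8*(-20)**2 + 3*(-20)**2) = 11628 + 3*(1 + 8*400 + 3*400) = 11628 + 3*(1 + 3200 + 1200) = 11628 + 3*4401 = 11628 + 13203 = 24831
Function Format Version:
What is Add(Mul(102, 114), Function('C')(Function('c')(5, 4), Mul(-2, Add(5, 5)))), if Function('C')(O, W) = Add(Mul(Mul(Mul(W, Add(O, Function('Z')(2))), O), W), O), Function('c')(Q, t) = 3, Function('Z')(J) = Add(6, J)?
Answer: 24831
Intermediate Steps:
Function('C')(O, W) = Add(O, Mul(O, Pow(W, 2), Add(8, O))) (Function('C')(O, W) = Add(Mul(Mul(Mul(W, Add(O, Add(6, 2))), O), W), O) = Add(Mul(Mul(Mul(W, Add(O, 8)), O), W), O) = Add(Mul(Mul(Mul(W, Add(8, O)), O), W), O) = Add(Mul(Mul(O, W, Add(8, O)), W), O) = Add(Mul(O, Pow(W, 2), Add(8, O)), O) = Add(O, Mul(O, Pow(W, 2), Add(8, O))))
Add(Mul(102, 114), Function('C')(Function('c')(5, 4), Mul(-2, Add(5, 5)))) = Add(Mul(102, 114), Mul(3, Add(1, Mul(8, Pow(Mul(-2, Add(5, 5)), 2)), Mul(3, Pow(Mul(-2, Add(5, 5)), 2))))) = Add(11628, Mul(3, Add(1, Mul(8, Pow(Mul(-2, 10), 2)), Mul(3, Pow(Mul(-2, 10), 2))))) = Add(11628, Mul(3, Add(1, Mul(8, Pow(-20, 2)), Mul(3, Pow(-20, 2))))) = Add(11628, Mul(3, Add(1, Mul(8, 400), Mul(3, 400)))) = Add(11628, Mul(3, Add(1, 3200, 1200))) = Add(11628, Mul(3, 4401)) = Add(11628, 13203) = 24831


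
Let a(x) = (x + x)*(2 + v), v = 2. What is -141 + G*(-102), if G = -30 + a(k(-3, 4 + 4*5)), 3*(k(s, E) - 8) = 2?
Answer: -4153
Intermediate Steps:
k(s, E) = 26/3 (k(s, E) = 8 + (1/3)*2 = 8 + 2/3 = 26/3)
a(x) = 8*x (a(x) = (x + x)*(2 + 2) = (2*x)*4 = 8*x)
G = 118/3 (G = -30 + 8*(26/3) = -30 + 208/3 = 118/3 ≈ 39.333)
-141 + G*(-102) = -141 + (118/3)*(-102) = -141 - 4012 = -4153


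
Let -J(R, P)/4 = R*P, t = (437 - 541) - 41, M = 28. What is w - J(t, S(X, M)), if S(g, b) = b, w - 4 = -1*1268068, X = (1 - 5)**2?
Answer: -1284304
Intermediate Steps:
X = 16 (X = (-4)**2 = 16)
w = -1268064 (w = 4 - 1*1268068 = 4 - 1268068 = -1268064)
t = -145 (t = -104 - 41 = -145)
J(R, P) = -4*P*R (J(R, P) = -4*R*P = -4*P*R)
w - J(t, S(X, M)) = -1268064 - (-4)*28*(-145) = -1268064 - 1*16240 = -1268064 - 16240 = -1284304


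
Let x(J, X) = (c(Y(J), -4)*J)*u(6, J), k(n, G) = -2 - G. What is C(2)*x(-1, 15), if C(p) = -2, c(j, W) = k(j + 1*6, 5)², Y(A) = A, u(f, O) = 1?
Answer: 98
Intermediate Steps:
c(j, W) = 49 (c(j, W) = (-2 - 1*5)² = (-2 - 5)² = (-7)² = 49)
x(J, X) = 49*J (x(J, X) = (49*J)*1 = 49*J)
C(2)*x(-1, 15) = -98*(-1) = -2*(-49) = 98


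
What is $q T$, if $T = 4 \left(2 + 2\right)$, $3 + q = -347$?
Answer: $-5600$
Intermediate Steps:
$q = -350$ ($q = -3 - 347 = -350$)
$T = 16$ ($T = 4 \cdot 4 = 16$)
$q T = \left(-350\right) 16 = -5600$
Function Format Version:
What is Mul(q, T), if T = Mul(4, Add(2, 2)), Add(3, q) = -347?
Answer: -5600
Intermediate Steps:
q = -350 (q = Add(-3, -347) = -350)
T = 16 (T = Mul(4, 4) = 16)
Mul(q, T) = Mul(-350, 16) = -5600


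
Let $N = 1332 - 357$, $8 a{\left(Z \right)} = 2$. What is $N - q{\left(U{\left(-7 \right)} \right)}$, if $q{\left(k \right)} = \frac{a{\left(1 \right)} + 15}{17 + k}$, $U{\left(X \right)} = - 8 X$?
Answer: $\frac{284639}{292} \approx 974.79$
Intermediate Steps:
$a{\left(Z \right)} = \frac{1}{4}$ ($a{\left(Z \right)} = \frac{1}{8} \cdot 2 = \frac{1}{4}$)
$N = 975$
$q{\left(k \right)} = \frac{61}{4 \left(17 + k\right)}$ ($q{\left(k \right)} = \frac{\frac{1}{4} + 15}{17 + k} = \frac{61}{4 \left(17 + k\right)}$)
$N - q{\left(U{\left(-7 \right)} \right)} = 975 - \frac{61}{4 \left(17 - -56\right)} = 975 - \frac{61}{4 \left(17 + 56\right)} = 975 - \frac{61}{4 \cdot 73} = 975 - \frac{61}{4} \cdot \frac{1}{73} = 975 - \frac{61}{292} = \frac{284639}{292}$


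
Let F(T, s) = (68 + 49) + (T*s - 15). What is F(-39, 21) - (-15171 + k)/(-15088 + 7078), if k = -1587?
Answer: -319996/445 ≈ -719.09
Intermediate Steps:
F(T, s) = 102 + T*s (F(T, s) = 117 + (-15 + T*s) = 102 + T*s)
F(-39, 21) - (-15171 + k)/(-15088 + 7078) = (102 - 39*21) - (-15171 - 1587)/(-15088 + 7078) = (102 - 819) - (-16758)/(-8010) = -717 - (-16758)*(-1)/8010 = -717 - 1*931/445 = -717 - 931/445 = -319996/445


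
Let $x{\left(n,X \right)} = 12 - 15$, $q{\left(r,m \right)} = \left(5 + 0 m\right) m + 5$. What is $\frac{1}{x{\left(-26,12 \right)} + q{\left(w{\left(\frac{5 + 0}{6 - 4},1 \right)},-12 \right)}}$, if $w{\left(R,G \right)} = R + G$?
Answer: $- \frac{1}{58} \approx -0.017241$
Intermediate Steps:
$w{\left(R,G \right)} = G + R$
$q{\left(r,m \right)} = 5 + 5 m$ ($q{\left(r,m \right)} = \left(5 + 0\right) m + 5 = 5 m + 5 = 5 + 5 m$)
$x{\left(n,X \right)} = -3$
$\frac{1}{x{\left(-26,12 \right)} + q{\left(w{\left(\frac{5 + 0}{6 - 4},1 \right)},-12 \right)}} = \frac{1}{-3 + \left(5 + 5 \left(-12\right)\right)} = \frac{1}{-3 + \left(5 - 60\right)} = \frac{1}{-3 - 55} = \frac{1}{-58} = - \frac{1}{58}$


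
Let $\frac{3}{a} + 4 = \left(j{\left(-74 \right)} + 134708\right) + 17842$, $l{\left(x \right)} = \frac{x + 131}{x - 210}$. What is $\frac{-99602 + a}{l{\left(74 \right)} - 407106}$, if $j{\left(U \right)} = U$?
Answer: $\frac{86056924799}{351744143213} \approx 0.24466$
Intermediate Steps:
$l{\left(x \right)} = \frac{131 + x}{-210 + x}$
$a = \frac{1}{50824}$ ($a = \frac{3}{-4 + \left(\left(-74 + 134708\right) + 17842\right)} = \frac{3}{-4 + \left(134634 + 17842\right)} = \frac{3}{-4 + 152476} = \frac{3}{152472} = 3 \cdot \frac{1}{152472} = \frac{1}{50824} \approx 1.9676 \cdot 10^{-5}$)
$\frac{-99602 + a}{l{\left(74 \right)} - 407106} = \frac{-99602 + \frac{1}{50824}}{\frac{131 + 74}{-210 + 74} - 407106} = - \frac{5062172047}{50824 \left(\frac{1}{-136} \cdot 205 - 407106\right)} = - \frac{5062172047}{50824 \left(\left(- \frac{1}{136}\right) 205 - 407106\right)} = - \frac{5062172047}{50824 \left(- \frac{205}{136} - 407106\right)} = - \frac{5062172047}{50824 \left(- \frac{55366621}{136}\right)} = \left(- \frac{5062172047}{50824}\right) \left(- \frac{136}{55366621}\right) = \frac{86056924799}{351744143213}$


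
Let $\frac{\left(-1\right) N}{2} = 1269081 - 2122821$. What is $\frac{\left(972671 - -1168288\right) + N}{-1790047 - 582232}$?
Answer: $- \frac{549777}{338897} \approx -1.6223$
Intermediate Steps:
$N = 1707480$ ($N = - 2 \left(1269081 - 2122821\right) = \left(-2\right) \left(-853740\right) = 1707480$)
$\frac{\left(972671 - -1168288\right) + N}{-1790047 - 582232} = \frac{\left(972671 - -1168288\right) + 1707480}{-1790047 - 582232} = \frac{\left(972671 + 1168288\right) + 1707480}{-2372279} = \left(2140959 + 1707480\right) \left(- \frac{1}{2372279}\right) = 3848439 \left(- \frac{1}{2372279}\right) = - \frac{549777}{338897}$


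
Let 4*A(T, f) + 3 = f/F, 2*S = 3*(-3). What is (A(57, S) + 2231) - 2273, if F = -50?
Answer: -17091/400 ≈ -42.727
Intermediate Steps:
S = -9/2 (S = (3*(-3))/2 = (½)*(-9) = -9/2 ≈ -4.5000)
A(T, f) = -¾ - f/200 (A(T, f) = -¾ + (f/(-50))/4 = -¾ + (f*(-1/50))/4 = -¾ + (-f/50)/4 = -¾ - f/200)
(A(57, S) + 2231) - 2273 = ((-¾ - 1/200*(-9/2)) + 2231) - 2273 = ((-¾ + 9/400) + 2231) - 2273 = (-291/400 + 2231) - 2273 = 892109/400 - 2273 = -17091/400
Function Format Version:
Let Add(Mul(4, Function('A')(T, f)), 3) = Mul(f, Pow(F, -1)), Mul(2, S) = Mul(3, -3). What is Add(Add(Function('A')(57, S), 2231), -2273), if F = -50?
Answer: Rational(-17091, 400) ≈ -42.727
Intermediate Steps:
S = Rational(-9, 2) (S = Mul(Rational(1, 2), Mul(3, -3)) = Mul(Rational(1, 2), -9) = Rational(-9, 2) ≈ -4.5000)
Function('A')(T, f) = Add(Rational(-3, 4), Mul(Rational(-1, 200), f)) (Function('A')(T, f) = Add(Rational(-3, 4), Mul(Rational(1, 4), Mul(f, Pow(-50, -1)))) = Add(Rational(-3, 4), Mul(Rational(1, 4), Mul(f, Rational(-1, 50)))) = Add(Rational(-3, 4), Mul(Rational(1, 4), Mul(Rational(-1, 50), f))) = Add(Rational(-3, 4), Mul(Rational(-1, 200), f)))
Add(Add(Function('A')(57, S), 2231), -2273) = Add(Add(Add(Rational(-3, 4), Mul(Rational(-1, 200), Rational(-9, 2))), 2231), -2273) = Add(Add(Add(Rational(-3, 4), Rational(9, 400)), 2231), -2273) = Add(Add(Rational(-291, 400), 2231), -2273) = Add(Rational(892109, 400), -2273) = Rational(-17091, 400)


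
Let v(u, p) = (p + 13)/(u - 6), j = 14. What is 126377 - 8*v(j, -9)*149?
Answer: 125781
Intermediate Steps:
v(u, p) = (13 + p)/(-6 + u)
126377 - 8*v(j, -9)*149 = 126377 - 8*(13 - 9)/(-6 + 14)*149 = 126377 - 8*4/8*149 = 126377 - 4*149 = 126377 - 596 = 125781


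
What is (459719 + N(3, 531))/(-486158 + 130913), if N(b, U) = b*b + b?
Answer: -459731/355245 ≈ -1.2941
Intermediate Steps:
N(b, U) = b + b² (N(b, U) = b² + b = b + b²)
(459719 + N(3, 531))/(-486158 + 130913) = (459719 + 3*(1 + 3))/(-486158 + 130913) = (459719 + 3*4)/(-355245) = (459719 + 12)*(-1/355245) = 459731*(-1/355245) = -459731/355245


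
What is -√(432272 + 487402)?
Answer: -9*√11354 ≈ -959.00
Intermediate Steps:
-√(432272 + 487402) = -√919674 = -9*√11354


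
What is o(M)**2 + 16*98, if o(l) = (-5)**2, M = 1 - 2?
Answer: 2193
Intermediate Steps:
M = -1
o(l) = 25
o(M)**2 + 16*98 = 25**2 + 16*98 = 625 + 1568 = 2193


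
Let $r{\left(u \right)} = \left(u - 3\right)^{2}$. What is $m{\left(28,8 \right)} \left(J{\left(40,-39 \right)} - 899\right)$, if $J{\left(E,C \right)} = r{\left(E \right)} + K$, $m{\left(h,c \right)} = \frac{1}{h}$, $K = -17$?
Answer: $\frac{453}{28} \approx 16.179$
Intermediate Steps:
$r{\left(u \right)} = \left(-3 + u\right)^{2}$
$J{\left(E,C \right)} = -17 + \left(-3 + E\right)^{2}$ ($J{\left(E,C \right)} = \left(-3 + E\right)^{2} - 17 = -17 + \left(-3 + E\right)^{2}$)
$m{\left(28,8 \right)} \left(J{\left(40,-39 \right)} - 899\right) = \frac{\left(-17 + \left(-3 + 40\right)^{2}\right) - 899}{28} = \frac{\left(-17 + 37^{2}\right) - 899}{28} = \frac{\left(-17 + 1369\right) - 899}{28} = \frac{1352 - 899}{28} = \frac{1}{28} \cdot 453 = \frac{453}{28}$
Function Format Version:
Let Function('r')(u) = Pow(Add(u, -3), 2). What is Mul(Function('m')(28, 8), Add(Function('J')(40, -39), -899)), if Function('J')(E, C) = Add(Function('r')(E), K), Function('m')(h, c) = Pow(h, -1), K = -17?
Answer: Rational(453, 28) ≈ 16.179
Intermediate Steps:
Function('r')(u) = Pow(Add(-3, u), 2)
Function('J')(E, C) = Add(-17, Pow(Add(-3, E), 2)) (Function('J')(E, C) = Add(Pow(Add(-3, E), 2), -17) = Add(-17, Pow(Add(-3, E), 2)))
Mul(Function('m')(28, 8), Add(Function('J')(40, -39), -899)) = Mul(Pow(28, -1), Add(Add(-17, Pow(Add(-3, 40), 2)), -899)) = Mul(Rational(1, 28), Add(Add(-17, Pow(37, 2)), -899)) = Mul(Rational(1, 28), Add(Add(-17, 1369), -899)) = Mul(Rational(1, 28), Add(1352, -899)) = Mul(Rational(1, 28), 453) = Rational(453, 28)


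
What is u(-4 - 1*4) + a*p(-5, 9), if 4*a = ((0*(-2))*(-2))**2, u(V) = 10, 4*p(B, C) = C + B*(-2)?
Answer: 10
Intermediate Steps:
p(B, C) = -B/2 + C/4 (p(B, C) = (C + B*(-2))/4 = (C - 2*B)/4 = -B/2 + C/4)
a = 0 (a = ((0*(-2))*(-2))**2/4 = (0*(-2))**2/4 = (1/4)*0**2 = (1/4)*0 = 0)
u(-4 - 1*4) + a*p(-5, 9) = 10 + 0*(-1/2*(-5) + (1/4)*9) = 10 + 0*(5/2 + 9/4) = 10 + 0*(19/4) = 10 + 0 = 10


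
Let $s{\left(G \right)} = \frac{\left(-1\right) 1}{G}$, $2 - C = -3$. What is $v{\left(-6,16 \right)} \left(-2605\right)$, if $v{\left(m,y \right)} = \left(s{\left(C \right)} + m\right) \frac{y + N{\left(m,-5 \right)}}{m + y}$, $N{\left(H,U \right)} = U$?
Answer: $\frac{177661}{10} \approx 17766.0$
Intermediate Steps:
$C = 5$ ($C = 2 - -3 = 2 + 3 = 5$)
$s{\left(G \right)} = - \frac{1}{G}$
$v{\left(m,y \right)} = \frac{\left(-5 + y\right) \left(- \frac{1}{5} + m\right)}{m + y}$ ($v{\left(m,y \right)} = \left(- \frac{1}{5} + m\right) \frac{y - 5}{m + y} = \left(\left(-1\right) \frac{1}{5} + m\right) \frac{-5 + y}{m + y} = \left(- \frac{1}{5} + m\right) \frac{-5 + y}{m + y} = \frac{\left(-5 + y\right) \left(- \frac{1}{5} + m\right)}{m + y}$)
$v{\left(-6,16 \right)} \left(-2605\right) = \frac{1 - -30 - \frac{16}{5} - 96}{-6 + 16} \left(-2605\right) = \frac{1 + 30 - \frac{16}{5} - 96}{10} \left(-2605\right) = \frac{1}{10} \left(- \frac{341}{5}\right) \left(-2605\right) = \left(- \frac{341}{50}\right) \left(-2605\right) = \frac{177661}{10}$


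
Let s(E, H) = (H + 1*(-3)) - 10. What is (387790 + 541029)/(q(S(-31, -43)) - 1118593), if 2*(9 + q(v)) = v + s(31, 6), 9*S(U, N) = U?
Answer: -8359371/10067465 ≈ -0.83034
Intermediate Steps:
s(E, H) = -13 + H (s(E, H) = (H - 3) - 10 = (-3 + H) - 10 = -13 + H)
S(U, N) = U/9
q(v) = -25/2 + v/2 (q(v) = -9 + (v + (-13 + 6))/2 = -9 + (v - 7)/2 = -9 + (-7 + v)/2 = -9 + (-7/2 + v/2) = -25/2 + v/2)
(387790 + 541029)/(q(S(-31, -43)) - 1118593) = (387790 + 541029)/((-25/2 + ((⅑)*(-31))/2) - 1118593) = 928819/((-25/2 + (½)*(-31/9)) - 1118593) = 928819/((-25/2 - 31/18) - 1118593) = 928819/(-128/9 - 1118593) = 928819/(-10067465/9) = 928819*(-9/10067465) = -8359371/10067465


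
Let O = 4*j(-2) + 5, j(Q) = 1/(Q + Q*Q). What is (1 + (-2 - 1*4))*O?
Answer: -35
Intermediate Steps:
j(Q) = 1/(Q + Q**2)
O = 7 (O = 4*(1/((-2)*(1 - 2))) + 5 = 4*(-1/2/(-1)) + 5 = 4*(-1/2*(-1)) + 5 = 4*(1/2) + 5 = 2 + 5 = 7)
(1 + (-2 - 1*4))*O = (1 + (-2 - 1*4))*7 = (1 + (-2 - 4))*7 = (1 - 6)*7 = -5*7 = -35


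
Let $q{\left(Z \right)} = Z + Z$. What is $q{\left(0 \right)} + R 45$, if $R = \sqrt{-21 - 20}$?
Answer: $45 i \sqrt{41} \approx 288.14 i$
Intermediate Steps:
$R = i \sqrt{41}$ ($R = \sqrt{-41} = i \sqrt{41} \approx 6.4031 i$)
$q{\left(Z \right)} = 2 Z$
$q{\left(0 \right)} + R 45 = 2 \cdot 0 + i \sqrt{41} \cdot 45 = 0 + 45 i \sqrt{41} = 45 i \sqrt{41}$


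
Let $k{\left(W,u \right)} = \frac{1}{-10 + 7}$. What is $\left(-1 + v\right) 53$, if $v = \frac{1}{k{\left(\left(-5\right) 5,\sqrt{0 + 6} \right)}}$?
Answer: $-212$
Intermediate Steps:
$k{\left(W,u \right)} = - \frac{1}{3}$ ($k{\left(W,u \right)} = \frac{1}{-3} = - \frac{1}{3}$)
$v = -3$ ($v = \frac{1}{- \frac{1}{3}} = -3$)
$\left(-1 + v\right) 53 = \left(-1 - 3\right) 53 = \left(-4\right) 53 = -212$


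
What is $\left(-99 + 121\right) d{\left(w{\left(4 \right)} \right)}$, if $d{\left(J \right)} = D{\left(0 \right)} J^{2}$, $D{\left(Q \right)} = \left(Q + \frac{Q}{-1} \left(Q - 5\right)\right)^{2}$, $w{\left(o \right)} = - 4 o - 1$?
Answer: $0$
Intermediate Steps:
$w{\left(o \right)} = -1 - 4 o$
$D{\left(Q \right)} = \left(Q - Q \left(-5 + Q\right)\right)^{2}$ ($D{\left(Q \right)} = \left(Q + Q \left(-1\right) \left(-5 + Q\right)\right)^{2} = \left(Q + - Q \left(-5 + Q\right)\right)^{2} = \left(Q - Q \left(-5 + Q\right)\right)^{2}$)
$d{\left(J \right)} = 0$ ($d{\left(J \right)} = 0^{2} \left(-6 + 0\right)^{2} J^{2} = 0 \left(-6\right)^{2} J^{2} = 0 \cdot 36 J^{2} = 0 J^{2} = 0$)
$\left(-99 + 121\right) d{\left(w{\left(4 \right)} \right)} = \left(-99 + 121\right) 0 = 22 \cdot 0 = 0$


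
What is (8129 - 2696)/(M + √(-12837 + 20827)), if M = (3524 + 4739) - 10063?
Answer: -977940/323201 - 5433*√7990/3232010 ≈ -3.1761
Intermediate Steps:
M = -1800 (M = 8263 - 10063 = -1800)
(8129 - 2696)/(M + √(-12837 + 20827)) = (8129 - 2696)/(-1800 + √(-12837 + 20827)) = 5433/(-1800 + √7990)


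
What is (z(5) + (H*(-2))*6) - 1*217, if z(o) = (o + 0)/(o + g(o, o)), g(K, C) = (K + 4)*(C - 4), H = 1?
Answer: -3201/14 ≈ -228.64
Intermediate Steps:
g(K, C) = (-4 + C)*(4 + K) (g(K, C) = (4 + K)*(-4 + C) = (-4 + C)*(4 + K))
z(o) = o/(-16 + o + o²) (z(o) = (o + 0)/(o + (-16 - 4*o + 4*o + o*o)) = o/(o + (-16 - 4*o + 4*o + o²)) = o/(o + (-16 + o²)) = o/(-16 + o + o²))
(z(5) + (H*(-2))*6) - 1*217 = (5/(-16 + 5 + 5²) + (1*(-2))*6) - 1*217 = (5/(-16 + 5 + 25) - 2*6) - 217 = (5/14 - 12) - 217 = -163/14 - 217 = -3201/14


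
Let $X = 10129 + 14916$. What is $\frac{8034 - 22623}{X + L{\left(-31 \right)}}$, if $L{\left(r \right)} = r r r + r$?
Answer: $\frac{14589}{4777} \approx 3.054$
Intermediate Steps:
$X = 25045$
$L{\left(r \right)} = r + r^{3}$ ($L{\left(r \right)} = r^{2} r + r = r^{3} + r = r + r^{3}$)
$\frac{8034 - 22623}{X + L{\left(-31 \right)}} = \frac{8034 - 22623}{25045 + \left(-31 + \left(-31\right)^{3}\right)} = - \frac{14589}{25045 - 29822} = - \frac{14589}{-4777} = \left(-14589\right) \left(- \frac{1}{4777}\right) = \frac{14589}{4777}$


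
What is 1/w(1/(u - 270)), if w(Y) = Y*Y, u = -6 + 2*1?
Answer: 75076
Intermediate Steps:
u = -4 (u = -6 + 2 = -4)
w(Y) = Y²
1/w(1/(u - 270)) = 1/((1/(-4 - 270))²) = 1/((1/(-274))²) = 1/((-1/274)²) = 1/(1/75076) = 75076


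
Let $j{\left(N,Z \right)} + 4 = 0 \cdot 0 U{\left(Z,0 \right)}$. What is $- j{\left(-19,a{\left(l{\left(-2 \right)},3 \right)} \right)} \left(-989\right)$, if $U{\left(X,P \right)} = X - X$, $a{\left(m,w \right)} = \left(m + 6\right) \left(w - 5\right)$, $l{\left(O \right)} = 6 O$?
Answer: $-3956$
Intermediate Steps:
$a{\left(m,w \right)} = \left(-5 + w\right) \left(6 + m\right)$ ($a{\left(m,w \right)} = \left(6 + m\right) \left(-5 + w\right) = \left(-5 + w\right) \left(6 + m\right)$)
$U{\left(X,P \right)} = 0$
$j{\left(N,Z \right)} = -4$ ($j{\left(N,Z \right)} = -4 + 0 \cdot 0 \cdot 0 = -4 + 0 \cdot 0 = -4 + 0 = -4$)
$- j{\left(-19,a{\left(l{\left(-2 \right)},3 \right)} \right)} \left(-989\right) = - \left(-4\right) \left(-989\right) = \left(-1\right) 3956 = -3956$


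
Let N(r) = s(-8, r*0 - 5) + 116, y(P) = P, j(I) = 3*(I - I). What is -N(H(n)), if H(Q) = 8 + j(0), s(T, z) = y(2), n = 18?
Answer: -118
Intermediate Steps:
j(I) = 0 (j(I) = 3*0 = 0)
s(T, z) = 2
H(Q) = 8 (H(Q) = 8 + 0 = 8)
N(r) = 118 (N(r) = 2 + 116 = 118)
-N(H(n)) = -1*118 = -118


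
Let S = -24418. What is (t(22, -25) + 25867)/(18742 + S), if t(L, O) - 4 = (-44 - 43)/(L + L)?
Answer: -1138237/249744 ≈ -4.5576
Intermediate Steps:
t(L, O) = 4 - 87/(2*L) (t(L, O) = 4 + (-44 - 43)/(L + L) = 4 - 87*1/(2*L) = 4 - 87/(2*L))
(t(22, -25) + 25867)/(18742 + S) = ((4 - 87/2/22) + 25867)/(18742 - 24418) = ((4 - 87/2*1/22) + 25867)/(-5676) = ((4 - 87/44) + 25867)*(-1/5676) = (89/44 + 25867)*(-1/5676) = (1138237/44)*(-1/5676) = -1138237/249744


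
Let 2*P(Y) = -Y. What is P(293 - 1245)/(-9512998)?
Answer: -238/4756499 ≈ -5.0037e-5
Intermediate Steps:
P(Y) = -Y/2 (P(Y) = (-Y)/2 = -Y/2)
P(293 - 1245)/(-9512998) = -(293 - 1245)/2/(-9512998) = -1/2*(-952)*(-1/9512998) = 476*(-1/9512998) = -238/4756499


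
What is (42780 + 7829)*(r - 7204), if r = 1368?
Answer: -295354124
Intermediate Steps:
(42780 + 7829)*(r - 7204) = (42780 + 7829)*(1368 - 7204) = 50609*(-5836) = -295354124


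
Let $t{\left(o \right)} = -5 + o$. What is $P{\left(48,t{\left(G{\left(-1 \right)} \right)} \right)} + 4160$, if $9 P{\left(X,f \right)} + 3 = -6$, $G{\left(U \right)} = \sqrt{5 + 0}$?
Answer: $4159$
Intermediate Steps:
$G{\left(U \right)} = \sqrt{5}$
$P{\left(X,f \right)} = -1$ ($P{\left(X,f \right)} = - \frac{1}{3} + \frac{1}{9} \left(-6\right) = - \frac{1}{3} - \frac{2}{3} = -1$)
$P{\left(48,t{\left(G{\left(-1 \right)} \right)} \right)} + 4160 = -1 + 4160 = 4159$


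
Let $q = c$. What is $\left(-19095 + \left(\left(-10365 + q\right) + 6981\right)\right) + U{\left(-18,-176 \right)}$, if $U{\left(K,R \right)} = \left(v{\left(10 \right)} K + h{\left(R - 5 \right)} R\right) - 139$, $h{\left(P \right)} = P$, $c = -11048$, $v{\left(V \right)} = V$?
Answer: $-1990$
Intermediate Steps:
$q = -11048$
$U{\left(K,R \right)} = -139 + 10 K + R \left(-5 + R\right)$ ($U{\left(K,R \right)} = \left(10 K + \left(R - 5\right) R\right) - 139 = \left(10 K + \left(-5 + R\right) R\right) - 139 = \left(10 K + R \left(-5 + R\right)\right) - 139 = -139 + 10 K + R \left(-5 + R\right)$)
$\left(-19095 + \left(\left(-10365 + q\right) + 6981\right)\right) + U{\left(-18,-176 \right)} = \left(-19095 + \left(\left(-10365 - 11048\right) + 6981\right)\right) - \left(319 + 176 \left(-5 - 176\right)\right) = \left(-19095 + \left(-21413 + 6981\right)\right) - -31537 = \left(-19095 - 14432\right) - -31537 = -33527 + 31537 = -1990$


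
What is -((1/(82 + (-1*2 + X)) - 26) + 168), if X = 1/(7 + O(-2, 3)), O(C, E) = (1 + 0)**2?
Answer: -91030/641 ≈ -142.01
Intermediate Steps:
O(C, E) = 1 (O(C, E) = 1**2 = 1)
X = 1/8 (X = 1/(7 + 1) = 1/8 ≈ 0.12500)
-((1/(82 + (-1*2 + X)) - 26) + 168) = -((1/(82 + (-1*2 + 1/8)) - 26) + 168) = -((1/(82 + (-2 + 1/8)) - 26) + 168) = -((1/(82 - 15/8) - 26) + 168) = -((1/(641/8) - 26) + 168) = -((8/641 - 26) + 168) = -(-16658/641 + 168) = -1*91030/641 = -91030/641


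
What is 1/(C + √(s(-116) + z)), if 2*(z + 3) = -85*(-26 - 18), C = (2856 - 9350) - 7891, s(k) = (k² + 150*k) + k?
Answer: -4795/68976806 - I*√2193/206930418 ≈ -6.9516e-5 - 2.2631e-7*I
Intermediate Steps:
s(k) = k² + 151*k
C = -14385 (C = -6494 - 7891 = -14385)
z = 1867 (z = -3 + (-85*(-26 - 18))/2 = -3 + (-85*(-44))/2 = -3 + (½)*3740 = -3 + 1870 = 1867)
1/(C + √(s(-116) + z)) = 1/(-14385 + √(-116*(151 - 116) + 1867)) = 1/(-14385 + √(-116*35 + 1867)) = 1/(-14385 + √(-4060 + 1867)) = 1/(-14385 + √(-2193)) = 1/(-14385 + I*√2193)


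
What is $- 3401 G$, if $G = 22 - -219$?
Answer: $-819641$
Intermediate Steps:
$G = 241$ ($G = 22 + 219 = 241$)
$- 3401 G = \left(-3401\right) 241 = -819641$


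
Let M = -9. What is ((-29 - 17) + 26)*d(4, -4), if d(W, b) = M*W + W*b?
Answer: 1040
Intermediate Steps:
d(W, b) = -9*W + W*b
((-29 - 17) + 26)*d(4, -4) = ((-29 - 17) + 26)*(4*(-9 - 4)) = (-46 + 26)*(4*(-13)) = -20*(-52) = 1040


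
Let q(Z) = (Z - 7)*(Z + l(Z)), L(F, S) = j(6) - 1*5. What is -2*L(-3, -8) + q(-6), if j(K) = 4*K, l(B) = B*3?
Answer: 274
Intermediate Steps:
l(B) = 3*B
L(F, S) = 19 (L(F, S) = 4*6 - 1*5 = 24 - 5 = 19)
q(Z) = 4*Z*(-7 + Z) (q(Z) = (Z - 7)*(Z + 3*Z) = (-7 + Z)*(4*Z) = 4*Z*(-7 + Z))
-2*L(-3, -8) + q(-6) = -2*19 + 4*(-6)*(-7 - 6) = -38 + 4*(-6)*(-13) = -38 + 312 = 274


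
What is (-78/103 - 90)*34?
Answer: -317832/103 ≈ -3085.7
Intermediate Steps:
(-78/103 - 90)*34 = -9348/103*34 = -317832/103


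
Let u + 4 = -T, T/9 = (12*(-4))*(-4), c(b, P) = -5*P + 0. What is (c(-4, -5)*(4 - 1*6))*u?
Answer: 86600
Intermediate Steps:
c(b, P) = -5*P
T = 1728 (T = 9*((12*(-4))*(-4)) = 9*(-48*(-4)) = 9*192 = 1728)
u = -1732 (u = -4 - 1*1728 = -4 - 1728 = -1732)
(c(-4, -5)*(4 - 1*6))*u = ((-5*(-5))*(4 - 1*6))*(-1732) = (25*(4 - 6))*(-1732) = (25*(-2))*(-1732) = -50*(-1732) = 86600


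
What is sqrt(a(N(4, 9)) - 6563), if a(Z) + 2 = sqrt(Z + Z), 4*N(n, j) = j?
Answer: sqrt(-26260 + 6*sqrt(2))/2 ≈ 81.012*I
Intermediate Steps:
N(n, j) = j/4
a(Z) = -2 + sqrt(2)*sqrt(Z) (a(Z) = -2 + sqrt(Z + Z) = -2 + sqrt(2*Z) = -2 + sqrt(2)*sqrt(Z))
sqrt(a(N(4, 9)) - 6563) = sqrt((-2 + sqrt(2)*sqrt((1/4)*9)) - 6563) = sqrt((-2 + sqrt(2)*sqrt(9/4)) - 6563) = sqrt((-2 + sqrt(2)*(3/2)) - 6563) = sqrt((-2 + 3*sqrt(2)/2) - 6563) = sqrt(-6565 + 3*sqrt(2)/2)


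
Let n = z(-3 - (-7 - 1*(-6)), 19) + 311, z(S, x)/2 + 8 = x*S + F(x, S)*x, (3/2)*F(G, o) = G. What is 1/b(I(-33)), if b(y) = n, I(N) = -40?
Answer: 3/2101 ≈ 0.0014279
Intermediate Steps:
F(G, o) = 2*G/3
z(S, x) = -16 + 4*x**2/3 + 2*S*x (z(S, x) = -16 + 2*(x*S + (2*x/3)*x) = -16 + 2*(S*x + 2*x**2/3) = -16 + 2*(2*x**2/3 + S*x) = -16 + (4*x**2/3 + 2*S*x) = -16 + 4*x**2/3 + 2*S*x)
n = 2101/3 (n = (-16 + (4/3)*19**2 + 2*(-3 - (-7 - 1*(-6)))*19) + 311 = (-16 + (4/3)*361 + 2*(-3 - (-7 + 6))*19) + 311 = (-16 + 1444/3 + 2*(-3 - 1*(-1))*19) + 311 = (-16 + 1444/3 + 2*(-3 + 1)*19) + 311 = (-16 + 1444/3 + 2*(-2)*19) + 311 = (-16 + 1444/3 - 76) + 311 = 1168/3 + 311 = 2101/3 ≈ 700.33)
b(y) = 2101/3
1/b(I(-33)) = 1/(2101/3) = 3/2101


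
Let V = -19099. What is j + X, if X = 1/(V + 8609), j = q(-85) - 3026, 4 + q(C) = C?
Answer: -32676351/10490 ≈ -3115.0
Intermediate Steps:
q(C) = -4 + C
j = -3115 (j = (-4 - 85) - 3026 = -89 - 3026 = -3115)
X = -1/10490 (X = 1/(-19099 + 8609) = 1/(-10490) = -1/10490 ≈ -9.5329e-5)
j + X = -3115 - 1/10490 = -32676351/10490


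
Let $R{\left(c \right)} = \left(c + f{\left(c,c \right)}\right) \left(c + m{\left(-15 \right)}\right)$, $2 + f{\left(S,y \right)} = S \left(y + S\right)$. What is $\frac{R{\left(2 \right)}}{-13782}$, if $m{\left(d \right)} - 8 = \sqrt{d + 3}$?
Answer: $- \frac{40}{6891} - \frac{8 i \sqrt{3}}{6891} \approx -0.0058047 - 0.0020108 i$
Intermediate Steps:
$m{\left(d \right)} = 8 + \sqrt{3 + d}$ ($m{\left(d \right)} = 8 + \sqrt{d + 3} = 8 + \sqrt{3 + d}$)
$f{\left(S,y \right)} = -2 + S \left(S + y\right)$ ($f{\left(S,y \right)} = -2 + S \left(y + S\right) = -2 + S \left(S + y\right)$)
$R{\left(c \right)} = \left(-2 + c + 2 c^{2}\right) \left(8 + c + 2 i \sqrt{3}\right)$ ($R{\left(c \right)} = \left(c + \left(-2 + c^{2} + c c\right)\right) \left(c + \left(8 + \sqrt{3 - 15}\right)\right) = \left(c + \left(-2 + c^{2} + c^{2}\right)\right) \left(c + \left(8 + \sqrt{-12}\right)\right) = \left(c + \left(-2 + 2 c^{2}\right)\right) \left(c + \left(8 + 2 i \sqrt{3}\right)\right) = \left(-2 + c + 2 c^{2}\right) \left(8 + c + 2 i \sqrt{3}\right)$)
$\frac{R{\left(2 \right)}}{-13782} = \frac{2^{2} + 2 \cdot 2 \left(-1 + 2^{2}\right) + 2 \cdot 2 \left(4 + i \sqrt{3}\right) + 4 \left(-1 + 2^{2}\right) \left(4 + i \sqrt{3}\right)}{-13782} = \left(4 + 2 \cdot 2 \left(-1 + 4\right) + \left(16 + 4 i \sqrt{3}\right) + 4 \left(-1 + 4\right) \left(4 + i \sqrt{3}\right)\right) \left(- \frac{1}{13782}\right) = \left(4 + 2 \cdot 2 \cdot 3 + \left(16 + 4 i \sqrt{3}\right) + 4 \cdot 3 \left(4 + i \sqrt{3}\right)\right) \left(- \frac{1}{13782}\right) = \left(4 + 12 + \left(16 + 4 i \sqrt{3}\right) + \left(48 + 12 i \sqrt{3}\right)\right) \left(- \frac{1}{13782}\right) = \left(80 + 16 i \sqrt{3}\right) \left(- \frac{1}{13782}\right) = - \frac{40}{6891} - \frac{8 i \sqrt{3}}{6891}$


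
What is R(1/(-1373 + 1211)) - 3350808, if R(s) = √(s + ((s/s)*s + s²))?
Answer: -3350808 + I*√323/162 ≈ -3.3508e+6 + 0.11094*I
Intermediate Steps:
R(s) = √(s² + 2*s) (R(s) = √(s + (1*s + s²)) = √(s + (s + s²)) = √(s² + 2*s))
R(1/(-1373 + 1211)) - 3350808 = √((2 + 1/(-1373 + 1211))/(-1373 + 1211)) - 3350808 = √((2 + 1/(-162))/(-162)) - 3350808 = √(-(2 - 1/162)/162) - 3350808 = √(-1/162*323/162) - 3350808 = √(-323/26244) - 3350808 = I*√323/162 - 3350808 = -3350808 + I*√323/162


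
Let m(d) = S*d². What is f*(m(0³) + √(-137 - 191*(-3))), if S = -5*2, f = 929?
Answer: 1858*√109 ≈ 19398.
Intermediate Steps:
S = -10
m(d) = -10*d²
f*(m(0³) + √(-137 - 191*(-3))) = 929*(-10*(0³)² + √(-137 - 191*(-3))) = 929*(-10*0² + √(-137 + 573)) = 929*(-10*0 + √436) = 929*(0 + 2*√109) = 929*(2*√109) = 1858*√109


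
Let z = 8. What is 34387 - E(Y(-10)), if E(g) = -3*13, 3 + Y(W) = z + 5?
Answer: 34426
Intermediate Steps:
Y(W) = 10 (Y(W) = -3 + (8 + 5) = -3 + 13 = 10)
E(g) = -39
34387 - E(Y(-10)) = 34387 - 1*(-39) = 34387 + 39 = 34426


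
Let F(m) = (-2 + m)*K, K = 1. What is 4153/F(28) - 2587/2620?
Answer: 5406799/34060 ≈ 158.74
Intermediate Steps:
F(m) = -2 + m (F(m) = (-2 + m)*1 = -2 + m)
4153/F(28) - 2587/2620 = 4153/(-2 + 28) - 2587/2620 = 4153/26 - 2587*1/2620 = 4153*(1/26) - 2587/2620 = 4153/26 - 2587/2620 = 5406799/34060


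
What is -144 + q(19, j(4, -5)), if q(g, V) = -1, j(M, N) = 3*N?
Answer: -145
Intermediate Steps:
-144 + q(19, j(4, -5)) = -144 - 1 = -145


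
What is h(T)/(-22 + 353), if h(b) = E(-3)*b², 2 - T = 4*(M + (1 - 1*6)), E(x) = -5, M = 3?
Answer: -500/331 ≈ -1.5106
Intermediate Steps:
T = 10 (T = 2 - 4*(3 + (1 - 1*6)) = 2 - 4*(3 + (1 - 6)) = 2 - 4*(3 - 5) = 2 - 4*(-2) = 2 - 1*(-8) = 2 + 8 = 10)
h(b) = -5*b²
h(T)/(-22 + 353) = (-5*10²)/(-22 + 353) = -5*100/331 = -500*1/331 = -500/331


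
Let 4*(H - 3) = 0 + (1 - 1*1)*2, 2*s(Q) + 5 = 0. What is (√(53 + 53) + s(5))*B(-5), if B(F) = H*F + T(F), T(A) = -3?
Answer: 45 - 18*√106 ≈ -140.32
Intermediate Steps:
s(Q) = -5/2 (s(Q) = -5/2 + (½)*0 = -5/2 + 0 = -5/2)
H = 3 (H = 3 + (0 + (1 - 1*1)*2)/4 = 3 + (0 + (1 - 1)*2)/4 = 3 + (0 + 0*2)/4 = 3 + (0 + 0)/4 = 3 + (¼)*0 = 3 + 0 = 3)
B(F) = -3 + 3*F (B(F) = 3*F - 3 = -3 + 3*F)
(√(53 + 53) + s(5))*B(-5) = (√(53 + 53) - 5/2)*(-3 + 3*(-5)) = (√106 - 5/2)*(-3 - 15) = (-5/2 + √106)*(-18) = 45 - 18*√106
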